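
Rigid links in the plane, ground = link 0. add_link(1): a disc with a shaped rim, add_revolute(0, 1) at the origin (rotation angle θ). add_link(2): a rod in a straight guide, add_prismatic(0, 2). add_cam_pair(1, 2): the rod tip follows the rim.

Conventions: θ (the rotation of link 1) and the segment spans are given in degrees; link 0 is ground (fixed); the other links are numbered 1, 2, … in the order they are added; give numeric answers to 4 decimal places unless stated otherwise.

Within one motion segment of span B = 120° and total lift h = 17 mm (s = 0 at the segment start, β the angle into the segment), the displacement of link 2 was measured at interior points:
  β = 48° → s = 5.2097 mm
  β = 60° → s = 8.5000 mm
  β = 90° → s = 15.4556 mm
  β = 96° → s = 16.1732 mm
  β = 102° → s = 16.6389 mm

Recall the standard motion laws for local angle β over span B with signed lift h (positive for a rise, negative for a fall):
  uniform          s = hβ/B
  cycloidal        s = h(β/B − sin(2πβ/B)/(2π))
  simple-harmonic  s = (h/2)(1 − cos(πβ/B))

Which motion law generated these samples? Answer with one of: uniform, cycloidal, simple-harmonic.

candidates at β/B = r: uniform s = h·r (linear in β); cycloidal s = h·(r − sin(2πr)/(2π)); simple-harmonic s = (h/2)(1 − cos(πr))
β=48°: printed 5.2097 | uniform 6.8000, cycloidal 5.2097, simple-harmonic 5.8734
β=60°: printed 8.5000 | uniform 8.5000, cycloidal 8.5000, simple-harmonic 8.5000
β=90°: printed 15.4556 | uniform 12.7500, cycloidal 15.4556, simple-harmonic 14.5104
β=96°: printed 16.1732 | uniform 13.6000, cycloidal 16.1732, simple-harmonic 15.3766
β=102°: printed 16.6389 | uniform 14.4500, cycloidal 16.6389, simple-harmonic 16.0736
only one law matches every sample → cycloidal

cycloidal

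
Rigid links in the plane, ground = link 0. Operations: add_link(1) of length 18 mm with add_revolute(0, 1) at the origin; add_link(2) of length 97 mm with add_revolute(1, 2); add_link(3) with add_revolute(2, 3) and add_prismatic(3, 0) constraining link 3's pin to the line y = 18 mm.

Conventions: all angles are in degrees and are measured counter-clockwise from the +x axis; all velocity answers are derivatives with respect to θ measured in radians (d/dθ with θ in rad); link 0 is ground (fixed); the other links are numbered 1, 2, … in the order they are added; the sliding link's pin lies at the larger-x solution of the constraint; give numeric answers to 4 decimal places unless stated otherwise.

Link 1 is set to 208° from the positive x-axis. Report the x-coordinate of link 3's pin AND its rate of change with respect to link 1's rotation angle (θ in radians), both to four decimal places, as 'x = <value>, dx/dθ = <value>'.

geometry: r = 18 mm, L = 97 mm, e = 18 mm
crank pin P = (r cos θ, r sin θ) = (-15.893057, -8.450488)
h = r sin θ − e = -8.450488 − 18 = -26.450488
x = r cos θ + √(L² − h²) = -15.893057 + 93.324014 = 77.430958
dx/dθ = −r sin θ − h·r cos θ/√(L² − h²) (θ in radians; h = -26.450488) = 3.945977

x = 77.4310, dx/dθ = 3.9460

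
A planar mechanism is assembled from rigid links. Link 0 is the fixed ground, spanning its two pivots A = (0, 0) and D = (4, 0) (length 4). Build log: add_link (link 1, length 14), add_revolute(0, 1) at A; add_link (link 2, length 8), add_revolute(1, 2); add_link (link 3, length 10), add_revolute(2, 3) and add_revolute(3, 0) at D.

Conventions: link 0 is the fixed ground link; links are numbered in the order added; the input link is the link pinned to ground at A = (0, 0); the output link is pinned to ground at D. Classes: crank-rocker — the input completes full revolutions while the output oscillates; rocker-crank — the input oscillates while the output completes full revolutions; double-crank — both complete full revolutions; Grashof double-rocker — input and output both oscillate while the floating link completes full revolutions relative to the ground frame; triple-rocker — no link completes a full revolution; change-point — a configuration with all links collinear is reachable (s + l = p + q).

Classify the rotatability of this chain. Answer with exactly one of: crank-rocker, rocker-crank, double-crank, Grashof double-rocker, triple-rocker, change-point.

lengths: ground=4, input=14, coupler=8, output=10
sorted: s=4 (shortest), l=14 (longest), p+q=18
s + l = 18 vs p + q = 18
s + l = p + q → change-point (collinear configuration reachable)

change-point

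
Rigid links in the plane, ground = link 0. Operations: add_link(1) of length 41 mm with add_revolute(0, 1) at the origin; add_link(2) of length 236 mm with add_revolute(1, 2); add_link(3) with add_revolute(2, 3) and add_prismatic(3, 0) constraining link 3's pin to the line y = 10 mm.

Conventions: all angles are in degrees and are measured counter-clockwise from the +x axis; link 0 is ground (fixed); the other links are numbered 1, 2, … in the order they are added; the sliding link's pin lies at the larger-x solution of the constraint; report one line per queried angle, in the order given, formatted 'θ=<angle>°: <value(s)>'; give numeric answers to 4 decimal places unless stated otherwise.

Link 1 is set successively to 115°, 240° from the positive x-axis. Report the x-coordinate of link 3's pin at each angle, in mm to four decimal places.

geometry: r = 41 mm, L = 236 mm, e = 10 mm
θ=115°: crank pin P = (r cos θ, r sin θ) = (-17.327349, 37.158619)
θ=115°: h = r sin θ − e = 37.158619 − 10 = 27.158619
θ=115°: x = r cos θ + √(L² − h²) = -17.327349 + 234.432100 = 217.104751
θ=240°: crank pin P = (r cos θ, r sin θ) = (-20.500000, -35.507042)
θ=240°: h = r sin θ − e = -35.507042 − 10 = -45.507042
θ=240°: x = r cos θ + √(L² − h²) = -20.500000 + 231.570959 = 211.070959

θ=115°: 217.1048
θ=240°: 211.0710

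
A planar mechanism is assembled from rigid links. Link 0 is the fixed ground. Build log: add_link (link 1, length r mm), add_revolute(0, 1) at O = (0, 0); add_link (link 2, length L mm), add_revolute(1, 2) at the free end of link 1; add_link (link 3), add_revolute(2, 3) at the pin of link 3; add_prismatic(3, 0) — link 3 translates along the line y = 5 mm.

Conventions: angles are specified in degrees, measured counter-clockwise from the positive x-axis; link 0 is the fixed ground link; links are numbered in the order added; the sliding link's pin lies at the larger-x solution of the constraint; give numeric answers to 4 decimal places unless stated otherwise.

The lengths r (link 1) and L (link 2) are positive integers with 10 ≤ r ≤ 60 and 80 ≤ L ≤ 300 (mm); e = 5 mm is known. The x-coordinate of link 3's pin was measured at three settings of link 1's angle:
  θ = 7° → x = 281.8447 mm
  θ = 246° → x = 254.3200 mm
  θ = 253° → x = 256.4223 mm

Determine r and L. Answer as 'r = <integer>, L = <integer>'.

constraint per measurement: (x − r cos θ)² + (r sin θ − e)² = L²
subtracting the θ₁ and θ₂ equations cancels the r² and L² terms:
r = (x₁² − x₂²) / (2[(x₁cos θ₁ + e sin θ₁) − (x₂cos θ₂ + e sin θ₂)]) = 19.0000 → r = 19
L² = (x₁ − r cos θ₁)² + (r sin θ₁ − e)² = 69169.0126 → L = 263.0000 → L = 263
check at θ₃=253°: x = 256.4223 (printed 256.4223) ✓

r = 19, L = 263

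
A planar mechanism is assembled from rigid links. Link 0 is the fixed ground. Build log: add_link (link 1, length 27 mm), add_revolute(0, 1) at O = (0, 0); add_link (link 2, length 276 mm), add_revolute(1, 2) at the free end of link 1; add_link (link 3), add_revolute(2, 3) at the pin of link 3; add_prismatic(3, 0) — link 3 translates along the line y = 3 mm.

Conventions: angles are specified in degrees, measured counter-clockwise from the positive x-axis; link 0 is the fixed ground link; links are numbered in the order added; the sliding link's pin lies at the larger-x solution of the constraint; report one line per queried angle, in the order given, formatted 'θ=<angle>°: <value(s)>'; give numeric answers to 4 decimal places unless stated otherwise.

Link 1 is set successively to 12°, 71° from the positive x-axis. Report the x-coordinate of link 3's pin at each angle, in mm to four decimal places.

geometry: r = 27 mm, L = 276 mm, e = 3 mm
θ=12°: crank pin P = (r cos θ, r sin θ) = (26.409985, 5.613616)
θ=12°: h = r sin θ − e = 5.613616 − 3 = 2.613616
θ=12°: x = r cos θ + √(L² − h²) = 26.409985 + 275.987625 = 302.397610
θ=71°: crank pin P = (r cos θ, r sin θ) = (8.790340, 25.529002)
θ=71°: h = r sin θ − e = 25.529002 − 3 = 22.529002
θ=71°: x = r cos θ + √(L² − h²) = 8.790340 + 275.078978 = 283.869318

θ=12°: 302.3976
θ=71°: 283.8693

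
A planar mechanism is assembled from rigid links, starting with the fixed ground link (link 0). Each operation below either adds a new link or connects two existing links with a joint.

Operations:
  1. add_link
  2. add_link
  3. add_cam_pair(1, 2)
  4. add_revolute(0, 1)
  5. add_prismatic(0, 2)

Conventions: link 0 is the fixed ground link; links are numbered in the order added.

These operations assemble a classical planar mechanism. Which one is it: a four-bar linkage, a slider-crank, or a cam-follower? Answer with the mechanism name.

links: 3 (incl. ground); joints: 1 revolute, 1 prismatic, 1 higher (cam) pair, forming one closed loop
3 links, revolute + prismatic + higher pair in one loop → cam-follower

cam-follower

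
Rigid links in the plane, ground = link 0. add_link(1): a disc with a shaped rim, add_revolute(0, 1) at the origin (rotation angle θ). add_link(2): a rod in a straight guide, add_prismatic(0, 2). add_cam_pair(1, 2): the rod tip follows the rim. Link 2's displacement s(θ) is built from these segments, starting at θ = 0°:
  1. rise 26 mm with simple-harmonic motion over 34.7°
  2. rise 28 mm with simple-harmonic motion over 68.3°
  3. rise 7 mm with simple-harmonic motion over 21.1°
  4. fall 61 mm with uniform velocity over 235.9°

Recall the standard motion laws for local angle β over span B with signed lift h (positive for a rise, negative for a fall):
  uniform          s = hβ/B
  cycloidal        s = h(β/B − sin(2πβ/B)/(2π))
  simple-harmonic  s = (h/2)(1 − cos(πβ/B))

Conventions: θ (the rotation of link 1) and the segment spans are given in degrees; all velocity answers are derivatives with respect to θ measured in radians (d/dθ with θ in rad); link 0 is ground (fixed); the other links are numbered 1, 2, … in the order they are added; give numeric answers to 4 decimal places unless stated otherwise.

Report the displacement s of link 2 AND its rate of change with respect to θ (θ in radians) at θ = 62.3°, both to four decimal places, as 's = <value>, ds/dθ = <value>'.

segment 1 (0° to 34.7°, simple-harmonic, h = 26) is passed completely: s = 0.0000 + (26) = 26.0000
θ = 62.3° falls in segment 2 (34.7° to 103°, simple-harmonic, h = 28): β = 62.3 − 34.7 = 27.6°, B = 68.3°; Δs = 28/2·(1 − cos(π·0.4041)) = 9.8456; s = 26.0000 + 9.8456 = 35.8456
velocity in seg [34.7°–103°] (simple-harmonic), θ in radians: β = 27.6° = 0.4817 rad, B = 68.3° = 1.1921 rad; ds/dθ = (πh/(2B)) sin(πβ/B) = (π·28/(2·1.1921)) sin(π·0.4041) = 35.234153 mm/rad

s = 35.8456, ds/dθ = 35.2342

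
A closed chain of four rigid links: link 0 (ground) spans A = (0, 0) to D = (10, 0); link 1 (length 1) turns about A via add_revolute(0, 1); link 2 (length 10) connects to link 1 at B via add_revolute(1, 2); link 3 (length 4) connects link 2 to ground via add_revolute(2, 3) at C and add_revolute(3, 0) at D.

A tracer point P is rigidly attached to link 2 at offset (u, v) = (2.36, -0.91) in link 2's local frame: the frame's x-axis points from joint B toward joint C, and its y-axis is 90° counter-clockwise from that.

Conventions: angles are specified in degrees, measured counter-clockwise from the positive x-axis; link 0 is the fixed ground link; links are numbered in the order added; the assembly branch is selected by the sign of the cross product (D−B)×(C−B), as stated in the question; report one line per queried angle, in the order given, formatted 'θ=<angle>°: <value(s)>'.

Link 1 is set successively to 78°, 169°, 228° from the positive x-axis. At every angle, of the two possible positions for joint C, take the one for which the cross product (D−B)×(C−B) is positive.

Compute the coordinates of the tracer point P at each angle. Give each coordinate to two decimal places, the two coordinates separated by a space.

A=(0,0), D=(10.00,0)
θ=78°: B = A + 1.00·(cos78°, sin78°) = (0.2079, 0.9781)
θ=78°: |BD| = 9.8408
θ=78°: circle(B,10.00) ∩ circle(D,4.00): a=9.1883, h=3.9464
θ=78°:   candidates: C₊=(9.7430,3.9917) cross=38.836; C₋=(8.9585,-3.8620) cross=-38.836
θ=78°:   branch + wants cross > 0 → take C=(9.7430,3.9917) (cross=38.836)
θ=78°: ex = (C−B)/|BC| = (0.9535,0.3014); ey = (-0.3014,0.9535)
θ=78°: P = B + 2.36·ex + -0.91·ey = (2.7324,0.8217)
θ=169°: B = A + 1.00·(cos169°, sin169°) = (-0.9816, 0.1908)
θ=169°: |BD| = 10.9833
θ=169°: circle(B,10.00) ∩ circle(D,4.00): a=9.3156, h=3.6358
θ=169°:   candidates: C₊=(8.3958,3.6642) cross=39.933; C₋=(8.2694,-3.6063) cross=-39.933
θ=169°:   branch + wants cross > 0 → take C=(8.3958,3.6642) (cross=39.933)
θ=169°: ex = (C−B)/|BC| = (0.9377,0.3473); ey = (-0.3473,0.9377)
θ=169°: P = B + 2.36·ex + -0.91·ey = (1.5475,0.1572)
θ=228°: B = A + 1.00·(cos228°, sin228°) = (-0.6691, -0.7431)
θ=228°: |BD| = 10.6950
θ=228°: circle(B,10.00) ∩ circle(D,4.00): a=9.2746, h=3.7393
θ=228°:   candidates: C₊=(8.3232,3.6316) cross=39.992; C₋=(8.8428,-3.8290) cross=-39.992
θ=228°:   branch + wants cross > 0 → take C=(8.3232,3.6316) (cross=39.992)
θ=228°: ex = (C−B)/|BC| = (0.8992,0.4375); ey = (-0.4375,0.8992)
θ=228°: P = B + 2.36·ex + -0.91·ey = (1.8512,-0.5290)

θ=78°: 2.73 0.82
θ=169°: 1.55 0.16
θ=228°: 1.85 -0.53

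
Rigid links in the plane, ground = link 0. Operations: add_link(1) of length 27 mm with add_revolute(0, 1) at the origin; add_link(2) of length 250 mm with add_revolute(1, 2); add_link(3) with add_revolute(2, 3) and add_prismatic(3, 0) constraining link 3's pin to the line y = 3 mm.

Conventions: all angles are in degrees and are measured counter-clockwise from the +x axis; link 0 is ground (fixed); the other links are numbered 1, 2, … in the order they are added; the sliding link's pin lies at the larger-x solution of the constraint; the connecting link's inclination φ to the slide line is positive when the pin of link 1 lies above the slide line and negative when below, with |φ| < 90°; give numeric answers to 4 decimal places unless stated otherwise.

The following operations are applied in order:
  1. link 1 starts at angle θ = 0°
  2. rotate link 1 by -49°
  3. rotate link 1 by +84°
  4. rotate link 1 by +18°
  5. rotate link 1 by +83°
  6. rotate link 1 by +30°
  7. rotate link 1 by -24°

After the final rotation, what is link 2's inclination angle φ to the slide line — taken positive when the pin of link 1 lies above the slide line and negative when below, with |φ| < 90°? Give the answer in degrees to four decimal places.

geometry: r = 27 mm, L = 250 mm, e = 3 mm; θ starts at 0°
rotate link 1 by -49°: θ ← 0° -49° = -49°
rotate link 1 by +84°: θ ← -49° +84° = 35°
rotate link 1 by +18°: θ ← 35° +18° = 53°
rotate link 1 by +83°: θ ← 53° +83° = 136°
rotate link 1 by +30°: θ ← 136° +30° = 166°
rotate link 1 by -24°: θ ← 166° -24° = 142°
h = r sin θ − e = 16.622860 − 3 = 13.622860
sin φ = h / L = 13.622860 / 250 = 0.05449144
φ = arcsin(0.05449144) = 3.123677°

3.1237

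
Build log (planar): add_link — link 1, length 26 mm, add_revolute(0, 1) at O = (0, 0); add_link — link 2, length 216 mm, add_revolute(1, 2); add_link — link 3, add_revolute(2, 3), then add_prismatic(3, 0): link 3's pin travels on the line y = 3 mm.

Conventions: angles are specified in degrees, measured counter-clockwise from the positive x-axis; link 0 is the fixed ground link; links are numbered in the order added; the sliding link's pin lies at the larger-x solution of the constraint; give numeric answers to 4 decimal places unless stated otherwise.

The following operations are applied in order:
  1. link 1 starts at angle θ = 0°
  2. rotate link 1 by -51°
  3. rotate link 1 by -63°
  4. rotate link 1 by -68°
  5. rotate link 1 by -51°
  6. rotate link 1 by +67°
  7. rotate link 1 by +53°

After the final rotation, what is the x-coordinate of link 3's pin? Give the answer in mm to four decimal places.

geometry: r = 26 mm, L = 216 mm, e = 3 mm; θ starts at 0°
rotate link 1 by -51°: θ ← 0° -51° = -51°
rotate link 1 by -63°: θ ← -51° -63° = -114°
rotate link 1 by -68°: θ ← -114° -68° = -182°
rotate link 1 by -51°: θ ← -182° -51° = -233°
rotate link 1 by +67°: θ ← -233° +67° = -166°
rotate link 1 by +53°: θ ← -166° +53° = -113°
crank pin P = (r cos θ, r sin θ) = (-10.159009, -23.933126)
h = r sin θ − e = -23.933126 − 3 = -26.933126
x = r cos θ + √(L² − h²) = -10.159009 + 214.314271 = 204.155262

204.1553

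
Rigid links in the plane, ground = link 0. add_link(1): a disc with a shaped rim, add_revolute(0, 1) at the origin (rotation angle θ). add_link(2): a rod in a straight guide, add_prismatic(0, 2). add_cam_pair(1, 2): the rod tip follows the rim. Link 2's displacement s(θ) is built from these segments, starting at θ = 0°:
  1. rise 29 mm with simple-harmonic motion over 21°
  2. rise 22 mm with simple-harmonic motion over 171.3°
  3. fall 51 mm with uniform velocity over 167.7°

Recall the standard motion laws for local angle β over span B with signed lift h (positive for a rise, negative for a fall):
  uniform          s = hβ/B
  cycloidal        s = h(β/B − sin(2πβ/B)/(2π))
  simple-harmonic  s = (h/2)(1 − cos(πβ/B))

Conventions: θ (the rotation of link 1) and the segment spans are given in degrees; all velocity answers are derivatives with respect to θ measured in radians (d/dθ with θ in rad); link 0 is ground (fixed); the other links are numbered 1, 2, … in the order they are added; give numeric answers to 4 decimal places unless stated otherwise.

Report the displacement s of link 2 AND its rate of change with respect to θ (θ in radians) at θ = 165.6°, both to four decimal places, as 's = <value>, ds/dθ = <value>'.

segment 1 (0° to 21°, simple-harmonic, h = 29) is passed completely: s = 0.0000 + (29) = 29.0000
θ = 165.6° falls in segment 2 (21° to 192.3°, simple-harmonic, h = 22): β = 165.6 − 21 = 144.6°, B = 171.3°; Δs = 22/2·(1 − cos(π·0.8441)) = 20.7074; s = 29.0000 + 20.7074 = 49.7074
velocity in seg [21°–192.3°] (simple-harmonic), θ in radians: β = 144.6° = 2.5237 rad, B = 171.3° = 2.9897 rad; ds/dθ = (πh/(2B)) sin(πβ/B) = (π·22/(2·2.9897)) sin(π·0.8441) = 5.436446 mm/rad

s = 49.7074, ds/dθ = 5.4364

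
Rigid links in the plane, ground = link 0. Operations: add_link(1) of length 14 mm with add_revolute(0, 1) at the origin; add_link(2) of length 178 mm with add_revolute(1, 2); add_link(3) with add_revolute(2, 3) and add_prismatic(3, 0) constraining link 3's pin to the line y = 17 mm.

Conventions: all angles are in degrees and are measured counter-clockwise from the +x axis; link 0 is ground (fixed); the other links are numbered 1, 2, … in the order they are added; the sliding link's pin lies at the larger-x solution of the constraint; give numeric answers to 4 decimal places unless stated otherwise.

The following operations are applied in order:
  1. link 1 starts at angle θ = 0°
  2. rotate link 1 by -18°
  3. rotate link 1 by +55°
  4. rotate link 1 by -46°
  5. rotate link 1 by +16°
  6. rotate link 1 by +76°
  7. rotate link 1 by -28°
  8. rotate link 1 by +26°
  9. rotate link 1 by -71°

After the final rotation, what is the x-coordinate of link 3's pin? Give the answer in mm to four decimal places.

geometry: r = 14 mm, L = 178 mm, e = 17 mm; θ starts at 0°
rotate link 1 by -18°: θ ← 0° -18° = -18°
rotate link 1 by +55°: θ ← -18° +55° = 37°
rotate link 1 by -46°: θ ← 37° -46° = -9°
rotate link 1 by +16°: θ ← -9° +16° = 7°
rotate link 1 by +76°: θ ← 7° +76° = 83°
rotate link 1 by -28°: θ ← 83° -28° = 55°
rotate link 1 by +26°: θ ← 55° +26° = 81°
rotate link 1 by -71°: θ ← 81° -71° = 10°
crank pin P = (r cos θ, r sin θ) = (13.787309, 2.431074)
h = r sin θ − e = 2.431074 − 17 = -14.568926
x = r cos θ + √(L² − h²) = 13.787309 + 177.402780 = 191.190089

191.1901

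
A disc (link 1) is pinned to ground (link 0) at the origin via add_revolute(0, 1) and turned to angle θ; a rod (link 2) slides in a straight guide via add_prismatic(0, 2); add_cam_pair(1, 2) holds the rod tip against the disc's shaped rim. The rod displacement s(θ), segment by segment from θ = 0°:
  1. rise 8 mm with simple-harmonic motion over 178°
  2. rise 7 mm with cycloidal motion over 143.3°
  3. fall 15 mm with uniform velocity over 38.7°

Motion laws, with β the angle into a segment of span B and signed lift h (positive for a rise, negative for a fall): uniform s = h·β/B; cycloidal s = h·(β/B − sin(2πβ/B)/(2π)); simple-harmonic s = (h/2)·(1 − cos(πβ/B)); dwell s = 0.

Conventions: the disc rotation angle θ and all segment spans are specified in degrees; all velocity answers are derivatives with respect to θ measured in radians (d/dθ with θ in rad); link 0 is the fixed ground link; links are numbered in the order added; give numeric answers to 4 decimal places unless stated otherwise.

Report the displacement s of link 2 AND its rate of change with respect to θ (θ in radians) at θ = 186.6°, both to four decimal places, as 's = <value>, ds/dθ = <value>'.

segment 1 (0° to 178°, simple-harmonic, h = 8) is passed completely: s = 0.0000 + (8) = 8.0000
θ = 186.6° falls in segment 2 (178° to 321.3°, cycloidal, h = 7): β = 186.6 − 178 = 8.6°, B = 143.3°; Δs = 7·(0.0600 − sin(2π·0.0600)/(2π)) = 0.0099; s = 8.0000 + 0.0099 = 8.0099
velocity in seg [178°–321.3°] (cycloidal), θ in radians: β = 8.6° = 0.1501 rad, B = 143.3° = 2.5011 rad; ds/dθ = (h/B)(1 − cos(2πβ/B)) = (7/2.5011)(1 − cos(2π·0.0600)) = 0.196633 mm/rad

s = 8.0099, ds/dθ = 0.1966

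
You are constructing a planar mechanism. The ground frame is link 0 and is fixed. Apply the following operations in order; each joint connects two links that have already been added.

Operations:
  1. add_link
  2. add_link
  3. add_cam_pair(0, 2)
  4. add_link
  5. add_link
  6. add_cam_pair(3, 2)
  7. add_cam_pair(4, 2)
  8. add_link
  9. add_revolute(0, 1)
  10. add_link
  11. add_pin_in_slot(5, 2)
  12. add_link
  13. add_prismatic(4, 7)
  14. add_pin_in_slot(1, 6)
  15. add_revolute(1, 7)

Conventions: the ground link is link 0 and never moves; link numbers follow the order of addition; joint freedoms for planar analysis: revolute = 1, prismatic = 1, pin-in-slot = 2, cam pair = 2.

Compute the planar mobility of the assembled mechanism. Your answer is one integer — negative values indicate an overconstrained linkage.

ground; <1,0,0>
#1 <2,0,0>
#2 <3,0,0>
C:0↔2 J2 <3,0,1>
#3 <4,0,1>
#4 <5,0,1>
C:3↔2 J2 <5,0,2>
C:4↔2 J2 <5,0,3>
#5 <6,0,3>
R:0↔1 J1 <6,1,3>
#6 <7,1,3>
PS:5↔2 J2 <7,1,4>
#7 <8,1,4>
P:4↔7 J1 <8,2,4>
PS:1↔6 J2 <8,2,5>
R:1↔7 J1 <8,3,5>
3×7 − 2×3 − 1×5 = 10

M = 10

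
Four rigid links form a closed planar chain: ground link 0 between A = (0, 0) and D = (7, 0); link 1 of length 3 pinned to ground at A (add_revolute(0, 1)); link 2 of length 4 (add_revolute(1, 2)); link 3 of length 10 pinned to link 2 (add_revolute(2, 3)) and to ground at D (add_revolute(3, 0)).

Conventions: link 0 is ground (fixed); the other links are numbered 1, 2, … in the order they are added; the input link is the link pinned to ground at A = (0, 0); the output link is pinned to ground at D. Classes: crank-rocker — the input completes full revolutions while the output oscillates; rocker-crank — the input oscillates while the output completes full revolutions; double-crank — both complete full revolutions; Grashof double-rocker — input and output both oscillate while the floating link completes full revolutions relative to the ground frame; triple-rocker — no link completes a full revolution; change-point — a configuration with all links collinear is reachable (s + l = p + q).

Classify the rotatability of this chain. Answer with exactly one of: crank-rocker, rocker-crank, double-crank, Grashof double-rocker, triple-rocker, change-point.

lengths: ground=7, input=3, coupler=4, output=10
sorted: s=3 (shortest), l=10 (longest), p+q=11
s + l = 13 vs p + q = 11
s + l > p + q → non-Grashof → no link fully rotates → triple-rocker

triple-rocker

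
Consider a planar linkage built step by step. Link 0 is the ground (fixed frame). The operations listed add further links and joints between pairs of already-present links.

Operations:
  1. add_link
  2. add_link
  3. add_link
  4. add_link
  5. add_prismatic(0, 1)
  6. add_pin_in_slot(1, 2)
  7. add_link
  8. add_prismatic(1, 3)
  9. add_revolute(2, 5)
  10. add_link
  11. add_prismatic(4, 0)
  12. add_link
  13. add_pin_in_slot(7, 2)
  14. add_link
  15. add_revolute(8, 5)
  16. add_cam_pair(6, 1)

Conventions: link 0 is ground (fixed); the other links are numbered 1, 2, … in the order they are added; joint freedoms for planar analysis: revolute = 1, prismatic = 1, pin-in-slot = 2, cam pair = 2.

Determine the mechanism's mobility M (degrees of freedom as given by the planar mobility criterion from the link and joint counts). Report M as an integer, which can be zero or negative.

link 0 = ground. State L|J1|J2 = 1|0|0
+link1  2|0|0
+link2  3|0|0
+link3  4|0|0
+link4  5|0|0
P(0,1) f=1→J1  5|1|0
PS(1,2) f=2→J2  5|1|1
+link5  6|1|1
P(1,3) f=1→J1  6|2|1
R(2,5) f=1→J1  6|3|1
+link6  7|3|1
P(4,0) f=1→J1  7|4|1
+link7  8|4|1
PS(7,2) f=2→J2  8|4|2
+link8  9|4|2
R(8,5) f=1→J1  9|5|2
C(6,1) f=2→J2  9|5|3
M = 3(9−1)−2·5−3 = 24−10−3 = 11

M = 11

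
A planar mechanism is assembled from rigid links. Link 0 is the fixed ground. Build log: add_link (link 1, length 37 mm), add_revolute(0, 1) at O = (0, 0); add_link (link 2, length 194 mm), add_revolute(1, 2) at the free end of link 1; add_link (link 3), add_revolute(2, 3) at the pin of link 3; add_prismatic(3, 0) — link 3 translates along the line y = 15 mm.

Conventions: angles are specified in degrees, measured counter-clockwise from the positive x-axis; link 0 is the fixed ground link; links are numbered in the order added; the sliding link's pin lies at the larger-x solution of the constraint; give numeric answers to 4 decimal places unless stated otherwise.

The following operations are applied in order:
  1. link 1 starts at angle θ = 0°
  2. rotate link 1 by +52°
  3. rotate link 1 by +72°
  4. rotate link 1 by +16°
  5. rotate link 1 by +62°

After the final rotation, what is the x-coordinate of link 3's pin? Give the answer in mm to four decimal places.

geometry: r = 37 mm, L = 194 mm, e = 15 mm; θ starts at 0°
rotate link 1 by +52°: θ ← 0° +52° = 52°
rotate link 1 by +72°: θ ← 52° +72° = 124°
rotate link 1 by +16°: θ ← 124° +16° = 140°
rotate link 1 by +62°: θ ← 140° +62° = 202°
crank pin P = (r cos θ, r sin θ) = (-34.305803, -13.860444)
h = r sin θ − e = -13.860444 − 15 = -28.860444
x = r cos θ + √(L² − h²) = -34.305803 + 191.841275 = 157.535472

157.5355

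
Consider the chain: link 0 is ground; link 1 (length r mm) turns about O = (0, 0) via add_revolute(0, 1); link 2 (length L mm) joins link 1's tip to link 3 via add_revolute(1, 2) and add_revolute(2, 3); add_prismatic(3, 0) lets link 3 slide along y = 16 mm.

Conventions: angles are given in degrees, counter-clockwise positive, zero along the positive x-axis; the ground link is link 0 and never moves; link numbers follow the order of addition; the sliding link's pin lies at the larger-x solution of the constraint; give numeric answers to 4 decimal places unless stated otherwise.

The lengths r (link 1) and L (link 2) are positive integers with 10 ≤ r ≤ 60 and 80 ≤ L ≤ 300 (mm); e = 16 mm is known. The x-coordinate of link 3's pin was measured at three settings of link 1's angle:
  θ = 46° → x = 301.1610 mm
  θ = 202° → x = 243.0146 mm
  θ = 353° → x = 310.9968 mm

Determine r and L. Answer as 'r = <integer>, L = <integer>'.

constraint per measurement: (x − r cos θ)² + (r sin θ − e)² = L²
subtracting the θ₁ and θ₂ equations cancels the r² and L² terms:
r = (x₁² − x₂²) / (2[(x₁cos θ₁ + e sin θ₁) − (x₂cos θ₂ + e sin θ₂)]) = 35.0000 → r = 35
L² = (x₁ − r cos θ₁)² + (r sin θ₁ − e)² = 76729.0067 → L = 277.0000 → L = 277
check at θ₃=353°: x = 310.9968 (printed 310.9968) ✓

r = 35, L = 277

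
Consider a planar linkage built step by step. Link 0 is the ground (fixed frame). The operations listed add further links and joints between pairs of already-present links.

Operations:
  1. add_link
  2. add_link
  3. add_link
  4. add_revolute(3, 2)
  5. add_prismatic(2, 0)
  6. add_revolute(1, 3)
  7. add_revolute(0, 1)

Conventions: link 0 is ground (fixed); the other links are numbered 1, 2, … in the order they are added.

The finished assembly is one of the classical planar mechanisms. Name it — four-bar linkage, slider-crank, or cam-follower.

links: 4 (incl. ground); joints: 3 revolute, 1 prismatic, 0 higher (cam) pair, forming one closed loop
4 links, 3 revolutes + 1 prismatic in one loop → slider-crank

slider-crank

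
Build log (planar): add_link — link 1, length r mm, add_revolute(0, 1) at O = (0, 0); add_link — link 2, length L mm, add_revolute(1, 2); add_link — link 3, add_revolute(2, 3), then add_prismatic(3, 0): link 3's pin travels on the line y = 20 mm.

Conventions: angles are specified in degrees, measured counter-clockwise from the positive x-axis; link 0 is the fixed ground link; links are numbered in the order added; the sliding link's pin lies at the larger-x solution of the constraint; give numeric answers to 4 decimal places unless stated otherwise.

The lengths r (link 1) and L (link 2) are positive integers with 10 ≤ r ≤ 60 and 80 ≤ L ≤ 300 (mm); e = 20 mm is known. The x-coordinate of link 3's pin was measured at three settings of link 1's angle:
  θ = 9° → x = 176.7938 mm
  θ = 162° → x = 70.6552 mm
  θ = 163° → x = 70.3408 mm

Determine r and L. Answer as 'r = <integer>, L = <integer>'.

constraint per measurement: (x − r cos θ)² + (r sin θ − e)² = L²
subtracting the θ₁ and θ₂ equations cancels the r² and L² terms:
r = (x₁² − x₂²) / (2[(x₁cos θ₁ + e sin θ₁) − (x₂cos θ₂ + e sin θ₂)]) = 55.0000 → r = 55
L² = (x₁ − r cos θ₁)² + (r sin θ₁ − e)² = 15129.0027 → L = 123.0000 → L = 123
check at θ₃=163°: x = 70.3408 (printed 70.3408) ✓

r = 55, L = 123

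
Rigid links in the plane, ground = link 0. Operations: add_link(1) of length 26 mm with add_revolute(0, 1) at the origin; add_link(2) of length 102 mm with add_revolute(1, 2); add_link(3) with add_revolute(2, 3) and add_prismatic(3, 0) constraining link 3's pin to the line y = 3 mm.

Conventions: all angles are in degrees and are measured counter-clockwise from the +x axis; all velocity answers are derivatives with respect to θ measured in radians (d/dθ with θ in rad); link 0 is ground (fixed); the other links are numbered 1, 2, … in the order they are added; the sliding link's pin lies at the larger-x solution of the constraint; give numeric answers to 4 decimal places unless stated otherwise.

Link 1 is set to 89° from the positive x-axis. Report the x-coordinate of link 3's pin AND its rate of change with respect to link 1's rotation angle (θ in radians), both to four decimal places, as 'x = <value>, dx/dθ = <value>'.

geometry: r = 26 mm, L = 102 mm, e = 3 mm
crank pin P = (r cos θ, r sin θ) = (0.453763, 25.996040)
h = r sin θ − e = 25.996040 − 3 = 22.996040
x = r cos θ + √(L² − h²) = 0.453763 + 99.373951 = 99.827714
dx/dθ = −r sin θ − h·r cos θ/√(L² − h²) (θ in radians; h = 22.996040) = -26.101045

x = 99.8277, dx/dθ = -26.1010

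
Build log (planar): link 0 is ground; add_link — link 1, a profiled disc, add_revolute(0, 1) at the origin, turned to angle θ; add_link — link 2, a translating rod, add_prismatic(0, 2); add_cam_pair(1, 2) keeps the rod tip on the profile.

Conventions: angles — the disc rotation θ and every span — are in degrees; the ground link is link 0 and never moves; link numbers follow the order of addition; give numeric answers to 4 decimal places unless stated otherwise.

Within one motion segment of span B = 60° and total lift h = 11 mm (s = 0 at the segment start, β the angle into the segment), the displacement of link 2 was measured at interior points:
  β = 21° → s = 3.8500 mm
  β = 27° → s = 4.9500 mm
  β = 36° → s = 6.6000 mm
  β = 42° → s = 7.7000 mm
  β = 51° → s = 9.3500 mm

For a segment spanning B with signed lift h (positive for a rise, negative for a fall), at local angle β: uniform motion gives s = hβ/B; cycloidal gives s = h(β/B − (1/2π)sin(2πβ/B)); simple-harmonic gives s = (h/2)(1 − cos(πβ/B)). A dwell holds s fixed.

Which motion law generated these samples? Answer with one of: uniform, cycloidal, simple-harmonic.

candidates at β/B = r: uniform s = h·r (linear in β); cycloidal s = h·(r − sin(2πr)/(2π)); simple-harmonic s = (h/2)(1 − cos(πr))
β=21°: printed 3.8500 | uniform 3.8500, cycloidal 2.4337, simple-harmonic 3.0031
β=27°: printed 4.9500 | uniform 4.9500, cycloidal 4.4090, simple-harmonic 4.6396
β=36°: printed 6.6000 | uniform 6.6000, cycloidal 7.6290, simple-harmonic 7.1996
β=42°: printed 7.7000 | uniform 7.7000, cycloidal 9.3650, simple-harmonic 8.7328
β=51°: printed 9.3500 | uniform 9.3500, cycloidal 10.7663, simple-harmonic 10.4005
only one law matches every sample → uniform

uniform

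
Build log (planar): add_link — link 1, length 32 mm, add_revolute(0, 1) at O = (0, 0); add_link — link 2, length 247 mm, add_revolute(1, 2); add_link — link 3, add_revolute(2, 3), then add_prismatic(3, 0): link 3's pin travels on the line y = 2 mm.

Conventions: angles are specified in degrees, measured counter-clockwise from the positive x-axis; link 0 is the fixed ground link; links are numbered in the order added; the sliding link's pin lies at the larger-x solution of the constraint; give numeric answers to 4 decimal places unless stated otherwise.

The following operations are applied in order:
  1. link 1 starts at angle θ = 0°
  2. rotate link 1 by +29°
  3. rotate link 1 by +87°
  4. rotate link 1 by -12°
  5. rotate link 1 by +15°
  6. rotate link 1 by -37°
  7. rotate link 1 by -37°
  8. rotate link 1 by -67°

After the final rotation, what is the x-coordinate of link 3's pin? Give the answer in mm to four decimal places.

geometry: r = 32 mm, L = 247 mm, e = 2 mm; θ starts at 0°
rotate link 1 by +29°: θ ← 0° +29° = 29°
rotate link 1 by +87°: θ ← 29° +87° = 116°
rotate link 1 by -12°: θ ← 116° -12° = 104°
rotate link 1 by +15°: θ ← 104° +15° = 119°
rotate link 1 by -37°: θ ← 119° -37° = 82°
rotate link 1 by -37°: θ ← 82° -37° = 45°
rotate link 1 by -67°: θ ← 45° -67° = -22°
crank pin P = (r cos θ, r sin θ) = (29.669883, -11.987411)
h = r sin θ − e = -11.987411 − 2 = -13.987411
x = r cos θ + √(L² − h²) = 29.669883 + 246.603634 = 276.273517

276.2735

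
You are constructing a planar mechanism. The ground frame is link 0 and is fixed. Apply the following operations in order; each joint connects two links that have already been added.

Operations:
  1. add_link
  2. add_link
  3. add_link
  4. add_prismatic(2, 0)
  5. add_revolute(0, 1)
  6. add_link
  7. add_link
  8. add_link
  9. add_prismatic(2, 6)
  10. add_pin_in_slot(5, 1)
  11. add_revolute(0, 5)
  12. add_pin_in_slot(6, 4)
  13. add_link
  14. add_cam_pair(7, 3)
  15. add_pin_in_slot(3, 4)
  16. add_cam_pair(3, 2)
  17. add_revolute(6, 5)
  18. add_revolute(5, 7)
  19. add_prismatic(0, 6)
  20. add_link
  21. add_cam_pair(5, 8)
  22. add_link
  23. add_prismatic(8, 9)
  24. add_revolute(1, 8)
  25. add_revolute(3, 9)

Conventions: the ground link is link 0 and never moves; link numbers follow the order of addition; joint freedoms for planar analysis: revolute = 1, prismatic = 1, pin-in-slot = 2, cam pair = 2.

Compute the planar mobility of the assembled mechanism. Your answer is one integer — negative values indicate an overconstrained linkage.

ground; <1,0,0>
#1 <2,0,0>
#2 <3,0,0>
#3 <4,0,0>
P:2↔0 J1 <4,1,0>
R:0↔1 J1 <4,2,0>
#4 <5,2,0>
#5 <6,2,0>
#6 <7,2,0>
P:2↔6 J1 <7,3,0>
PS:5↔1 J2 <7,3,1>
R:0↔5 J1 <7,4,1>
PS:6↔4 J2 <7,4,2>
#7 <8,4,2>
C:7↔3 J2 <8,4,3>
PS:3↔4 J2 <8,4,4>
C:3↔2 J2 <8,4,5>
R:6↔5 J1 <8,5,5>
R:5↔7 J1 <8,6,5>
P:0↔6 J1 <8,7,5>
#8 <9,7,5>
C:5↔8 J2 <9,7,6>
#9 <10,7,6>
P:8↔9 J1 <10,8,6>
R:1↔8 J1 <10,9,6>
R:3↔9 J1 <10,10,6>
3×9 − 2×10 − 1×6 = 1

M = 1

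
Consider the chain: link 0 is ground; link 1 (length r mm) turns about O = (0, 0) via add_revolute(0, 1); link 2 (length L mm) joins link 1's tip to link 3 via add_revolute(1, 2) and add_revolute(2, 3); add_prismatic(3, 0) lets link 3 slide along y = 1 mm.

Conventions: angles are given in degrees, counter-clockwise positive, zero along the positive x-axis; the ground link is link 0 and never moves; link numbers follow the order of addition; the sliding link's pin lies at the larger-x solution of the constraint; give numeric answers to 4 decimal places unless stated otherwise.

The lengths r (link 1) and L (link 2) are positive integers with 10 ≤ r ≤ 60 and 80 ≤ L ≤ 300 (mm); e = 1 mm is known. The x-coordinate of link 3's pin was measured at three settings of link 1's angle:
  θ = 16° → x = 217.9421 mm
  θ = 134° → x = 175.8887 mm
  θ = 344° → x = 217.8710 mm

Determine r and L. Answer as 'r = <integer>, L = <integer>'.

constraint per measurement: (x − r cos θ)² + (r sin θ − e)² = L²
subtracting the θ₁ and θ₂ equations cancels the r² and L² terms:
r = (x₁² − x₂²) / (2[(x₁cos θ₁ + e sin θ₁) − (x₂cos θ₂ + e sin θ₂)]) = 25.0000 → r = 25
L² = (x₁ − r cos θ₁)² + (r sin θ₁ − e)² = 37636.0075 → L = 194.0000 → L = 194
check at θ₃=344°: x = 217.8710 (printed 217.8710) ✓

r = 25, L = 194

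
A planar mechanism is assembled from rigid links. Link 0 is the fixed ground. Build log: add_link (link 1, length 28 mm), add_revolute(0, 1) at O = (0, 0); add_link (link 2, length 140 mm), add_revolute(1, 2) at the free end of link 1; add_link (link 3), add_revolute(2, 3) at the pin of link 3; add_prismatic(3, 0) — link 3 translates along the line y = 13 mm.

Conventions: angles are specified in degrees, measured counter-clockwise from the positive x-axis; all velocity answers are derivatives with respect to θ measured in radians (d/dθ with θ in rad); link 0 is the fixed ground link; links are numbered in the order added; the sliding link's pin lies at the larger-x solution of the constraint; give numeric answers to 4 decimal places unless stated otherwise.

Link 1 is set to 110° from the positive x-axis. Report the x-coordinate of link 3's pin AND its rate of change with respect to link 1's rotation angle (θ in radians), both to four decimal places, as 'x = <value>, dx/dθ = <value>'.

geometry: r = 28 mm, L = 140 mm, e = 13 mm
crank pin P = (r cos θ, r sin θ) = (-9.576564, 26.311393)
h = r sin θ − e = 26.311393 − 13 = 13.311393
x = r cos θ + √(L² − h²) = -9.576564 + 139.365730 = 129.789166
dx/dθ = −r sin θ − h·r cos θ/√(L² − h²) (θ in radians; h = 13.311393) = -25.396696

x = 129.7892, dx/dθ = -25.3967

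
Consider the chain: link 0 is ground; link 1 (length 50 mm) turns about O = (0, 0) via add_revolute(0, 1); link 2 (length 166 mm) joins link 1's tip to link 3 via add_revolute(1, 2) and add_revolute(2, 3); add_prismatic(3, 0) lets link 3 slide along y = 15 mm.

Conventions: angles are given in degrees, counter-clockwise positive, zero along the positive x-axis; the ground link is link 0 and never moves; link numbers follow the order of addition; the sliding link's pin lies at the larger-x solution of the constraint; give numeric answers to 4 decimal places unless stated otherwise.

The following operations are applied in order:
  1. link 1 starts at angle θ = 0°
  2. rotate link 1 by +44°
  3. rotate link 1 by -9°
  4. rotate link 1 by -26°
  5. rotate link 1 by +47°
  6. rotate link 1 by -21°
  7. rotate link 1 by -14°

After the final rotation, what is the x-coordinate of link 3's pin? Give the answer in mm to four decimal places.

geometry: r = 50 mm, L = 166 mm, e = 15 mm; θ starts at 0°
rotate link 1 by +44°: θ ← 0° +44° = 44°
rotate link 1 by -9°: θ ← 44° -9° = 35°
rotate link 1 by -26°: θ ← 35° -26° = 9°
rotate link 1 by +47°: θ ← 9° +47° = 56°
rotate link 1 by -21°: θ ← 56° -21° = 35°
rotate link 1 by -14°: θ ← 35° -14° = 21°
crank pin P = (r cos θ, r sin θ) = (46.679021, 17.918397)
h = r sin θ − e = 17.918397 − 15 = 2.918397
x = r cos θ + √(L² − h²) = 46.679021 + 165.974344 = 212.653366

212.6534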